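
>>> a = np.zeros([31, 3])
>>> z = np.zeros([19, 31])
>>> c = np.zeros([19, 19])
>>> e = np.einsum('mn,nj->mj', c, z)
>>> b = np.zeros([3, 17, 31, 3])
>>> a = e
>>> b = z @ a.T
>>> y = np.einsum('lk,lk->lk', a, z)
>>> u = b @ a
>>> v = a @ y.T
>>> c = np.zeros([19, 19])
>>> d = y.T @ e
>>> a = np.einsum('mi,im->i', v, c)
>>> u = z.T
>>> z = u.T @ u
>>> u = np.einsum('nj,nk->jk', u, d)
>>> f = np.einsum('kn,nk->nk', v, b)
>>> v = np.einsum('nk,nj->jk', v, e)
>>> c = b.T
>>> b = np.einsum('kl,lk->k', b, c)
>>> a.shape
(19,)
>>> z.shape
(19, 19)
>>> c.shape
(19, 19)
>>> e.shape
(19, 31)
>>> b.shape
(19,)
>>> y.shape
(19, 31)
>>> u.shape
(19, 31)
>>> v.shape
(31, 19)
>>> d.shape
(31, 31)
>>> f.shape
(19, 19)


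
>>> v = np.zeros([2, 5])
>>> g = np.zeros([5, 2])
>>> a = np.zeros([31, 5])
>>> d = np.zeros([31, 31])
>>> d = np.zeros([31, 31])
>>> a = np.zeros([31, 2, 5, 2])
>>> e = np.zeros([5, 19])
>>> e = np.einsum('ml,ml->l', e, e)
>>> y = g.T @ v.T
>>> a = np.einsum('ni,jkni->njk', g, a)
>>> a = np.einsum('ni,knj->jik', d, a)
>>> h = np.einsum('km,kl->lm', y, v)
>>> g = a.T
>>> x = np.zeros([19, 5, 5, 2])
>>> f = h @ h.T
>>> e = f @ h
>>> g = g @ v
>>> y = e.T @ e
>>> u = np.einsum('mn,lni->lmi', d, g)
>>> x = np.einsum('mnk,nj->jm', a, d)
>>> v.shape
(2, 5)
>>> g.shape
(5, 31, 5)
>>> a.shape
(2, 31, 5)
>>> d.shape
(31, 31)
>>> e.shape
(5, 2)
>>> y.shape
(2, 2)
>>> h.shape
(5, 2)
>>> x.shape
(31, 2)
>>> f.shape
(5, 5)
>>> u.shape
(5, 31, 5)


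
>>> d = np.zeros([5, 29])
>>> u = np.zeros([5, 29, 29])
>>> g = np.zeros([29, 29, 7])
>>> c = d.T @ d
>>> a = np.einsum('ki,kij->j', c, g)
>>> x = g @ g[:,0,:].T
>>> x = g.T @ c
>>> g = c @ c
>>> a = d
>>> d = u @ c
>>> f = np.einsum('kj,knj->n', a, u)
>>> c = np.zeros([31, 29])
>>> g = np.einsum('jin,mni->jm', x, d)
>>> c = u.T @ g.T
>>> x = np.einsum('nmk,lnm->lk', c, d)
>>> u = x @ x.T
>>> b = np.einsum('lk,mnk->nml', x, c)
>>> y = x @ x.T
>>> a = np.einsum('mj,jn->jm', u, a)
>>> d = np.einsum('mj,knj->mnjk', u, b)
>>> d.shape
(5, 29, 5, 29)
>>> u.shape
(5, 5)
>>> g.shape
(7, 5)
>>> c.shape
(29, 29, 7)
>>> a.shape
(5, 5)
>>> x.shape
(5, 7)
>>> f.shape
(29,)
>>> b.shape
(29, 29, 5)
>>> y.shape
(5, 5)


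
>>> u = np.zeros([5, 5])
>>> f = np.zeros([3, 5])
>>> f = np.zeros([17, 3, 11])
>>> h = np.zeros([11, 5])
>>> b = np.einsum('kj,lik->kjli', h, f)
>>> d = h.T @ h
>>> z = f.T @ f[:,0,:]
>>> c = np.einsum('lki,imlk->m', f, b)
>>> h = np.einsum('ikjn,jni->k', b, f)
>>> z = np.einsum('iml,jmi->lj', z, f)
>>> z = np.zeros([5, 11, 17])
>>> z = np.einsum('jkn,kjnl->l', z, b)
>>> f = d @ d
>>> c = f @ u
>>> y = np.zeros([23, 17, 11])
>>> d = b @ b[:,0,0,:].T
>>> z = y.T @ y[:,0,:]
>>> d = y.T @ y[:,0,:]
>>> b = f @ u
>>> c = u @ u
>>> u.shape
(5, 5)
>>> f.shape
(5, 5)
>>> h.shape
(5,)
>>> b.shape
(5, 5)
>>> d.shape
(11, 17, 11)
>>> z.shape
(11, 17, 11)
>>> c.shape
(5, 5)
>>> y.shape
(23, 17, 11)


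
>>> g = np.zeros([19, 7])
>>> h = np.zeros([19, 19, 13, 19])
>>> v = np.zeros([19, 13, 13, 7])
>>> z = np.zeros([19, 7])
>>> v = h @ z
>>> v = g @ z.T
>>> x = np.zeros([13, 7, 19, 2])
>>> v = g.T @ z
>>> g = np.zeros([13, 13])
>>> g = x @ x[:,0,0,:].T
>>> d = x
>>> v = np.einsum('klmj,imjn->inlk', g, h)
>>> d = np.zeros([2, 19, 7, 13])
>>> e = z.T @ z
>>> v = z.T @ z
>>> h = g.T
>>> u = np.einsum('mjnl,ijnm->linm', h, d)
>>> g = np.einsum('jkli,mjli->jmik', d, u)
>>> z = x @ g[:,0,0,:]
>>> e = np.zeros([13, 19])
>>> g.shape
(2, 13, 13, 19)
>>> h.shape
(13, 19, 7, 13)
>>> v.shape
(7, 7)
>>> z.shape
(13, 7, 19, 19)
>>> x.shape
(13, 7, 19, 2)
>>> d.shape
(2, 19, 7, 13)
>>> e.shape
(13, 19)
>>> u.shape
(13, 2, 7, 13)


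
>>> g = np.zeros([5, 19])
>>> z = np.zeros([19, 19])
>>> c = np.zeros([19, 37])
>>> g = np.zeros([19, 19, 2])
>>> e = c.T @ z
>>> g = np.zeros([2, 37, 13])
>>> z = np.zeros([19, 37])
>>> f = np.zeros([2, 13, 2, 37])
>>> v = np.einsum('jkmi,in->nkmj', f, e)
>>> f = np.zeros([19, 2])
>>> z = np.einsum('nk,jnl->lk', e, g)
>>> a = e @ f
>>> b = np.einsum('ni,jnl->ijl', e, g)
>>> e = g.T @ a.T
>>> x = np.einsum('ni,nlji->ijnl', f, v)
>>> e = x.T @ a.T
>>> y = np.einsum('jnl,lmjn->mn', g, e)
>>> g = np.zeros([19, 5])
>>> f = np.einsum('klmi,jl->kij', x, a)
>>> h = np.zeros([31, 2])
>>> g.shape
(19, 5)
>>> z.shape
(13, 19)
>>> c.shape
(19, 37)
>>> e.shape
(13, 19, 2, 37)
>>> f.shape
(2, 13, 37)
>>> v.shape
(19, 13, 2, 2)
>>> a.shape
(37, 2)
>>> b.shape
(19, 2, 13)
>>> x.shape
(2, 2, 19, 13)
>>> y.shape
(19, 37)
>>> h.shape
(31, 2)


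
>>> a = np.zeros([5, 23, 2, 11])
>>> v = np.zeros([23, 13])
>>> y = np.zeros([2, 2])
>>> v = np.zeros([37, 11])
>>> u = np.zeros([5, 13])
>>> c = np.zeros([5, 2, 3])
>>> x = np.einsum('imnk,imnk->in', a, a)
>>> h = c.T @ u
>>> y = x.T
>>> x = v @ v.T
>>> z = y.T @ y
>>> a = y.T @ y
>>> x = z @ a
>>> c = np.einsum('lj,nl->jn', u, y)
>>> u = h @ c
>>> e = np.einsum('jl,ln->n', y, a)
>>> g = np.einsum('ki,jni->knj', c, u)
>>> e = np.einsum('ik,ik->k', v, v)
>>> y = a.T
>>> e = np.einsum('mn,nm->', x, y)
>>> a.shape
(5, 5)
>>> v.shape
(37, 11)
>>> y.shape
(5, 5)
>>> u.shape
(3, 2, 2)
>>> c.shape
(13, 2)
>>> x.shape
(5, 5)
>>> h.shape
(3, 2, 13)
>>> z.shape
(5, 5)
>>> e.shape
()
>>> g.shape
(13, 2, 3)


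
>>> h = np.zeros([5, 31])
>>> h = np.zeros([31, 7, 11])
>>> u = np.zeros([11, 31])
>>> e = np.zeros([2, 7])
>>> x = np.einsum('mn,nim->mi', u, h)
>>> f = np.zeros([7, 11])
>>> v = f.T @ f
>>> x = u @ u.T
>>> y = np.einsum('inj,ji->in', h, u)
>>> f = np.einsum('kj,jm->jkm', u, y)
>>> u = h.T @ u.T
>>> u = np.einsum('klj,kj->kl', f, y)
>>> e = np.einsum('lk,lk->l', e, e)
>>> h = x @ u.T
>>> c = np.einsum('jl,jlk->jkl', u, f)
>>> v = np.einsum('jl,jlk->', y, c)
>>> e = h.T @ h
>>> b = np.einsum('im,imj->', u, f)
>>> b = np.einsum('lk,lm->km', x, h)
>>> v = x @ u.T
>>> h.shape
(11, 31)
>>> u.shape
(31, 11)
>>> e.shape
(31, 31)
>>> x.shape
(11, 11)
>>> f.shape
(31, 11, 7)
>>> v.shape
(11, 31)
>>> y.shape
(31, 7)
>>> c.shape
(31, 7, 11)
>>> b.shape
(11, 31)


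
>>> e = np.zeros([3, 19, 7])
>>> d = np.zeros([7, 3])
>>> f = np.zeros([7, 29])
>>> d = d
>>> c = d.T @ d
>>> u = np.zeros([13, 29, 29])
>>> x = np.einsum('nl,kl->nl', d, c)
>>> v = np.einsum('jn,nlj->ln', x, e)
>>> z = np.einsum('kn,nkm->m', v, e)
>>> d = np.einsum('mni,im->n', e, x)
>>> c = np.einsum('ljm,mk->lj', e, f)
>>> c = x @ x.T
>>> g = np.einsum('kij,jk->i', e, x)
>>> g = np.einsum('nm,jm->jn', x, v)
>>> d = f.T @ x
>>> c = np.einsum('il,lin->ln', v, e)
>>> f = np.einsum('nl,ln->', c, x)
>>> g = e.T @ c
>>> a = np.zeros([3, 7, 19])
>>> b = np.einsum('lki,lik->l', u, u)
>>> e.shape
(3, 19, 7)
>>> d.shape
(29, 3)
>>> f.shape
()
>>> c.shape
(3, 7)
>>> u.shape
(13, 29, 29)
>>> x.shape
(7, 3)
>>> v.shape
(19, 3)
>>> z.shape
(7,)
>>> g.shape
(7, 19, 7)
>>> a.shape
(3, 7, 19)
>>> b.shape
(13,)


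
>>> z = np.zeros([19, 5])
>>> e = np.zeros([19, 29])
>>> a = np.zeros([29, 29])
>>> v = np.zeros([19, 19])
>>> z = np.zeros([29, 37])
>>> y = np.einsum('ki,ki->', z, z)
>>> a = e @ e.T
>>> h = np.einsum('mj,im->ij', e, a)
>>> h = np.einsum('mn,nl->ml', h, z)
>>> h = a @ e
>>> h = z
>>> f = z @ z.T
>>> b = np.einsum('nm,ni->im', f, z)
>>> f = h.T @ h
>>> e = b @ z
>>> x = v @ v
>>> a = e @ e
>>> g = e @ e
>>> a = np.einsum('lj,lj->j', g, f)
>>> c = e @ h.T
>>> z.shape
(29, 37)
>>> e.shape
(37, 37)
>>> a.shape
(37,)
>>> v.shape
(19, 19)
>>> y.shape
()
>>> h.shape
(29, 37)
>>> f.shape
(37, 37)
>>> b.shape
(37, 29)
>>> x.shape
(19, 19)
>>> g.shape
(37, 37)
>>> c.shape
(37, 29)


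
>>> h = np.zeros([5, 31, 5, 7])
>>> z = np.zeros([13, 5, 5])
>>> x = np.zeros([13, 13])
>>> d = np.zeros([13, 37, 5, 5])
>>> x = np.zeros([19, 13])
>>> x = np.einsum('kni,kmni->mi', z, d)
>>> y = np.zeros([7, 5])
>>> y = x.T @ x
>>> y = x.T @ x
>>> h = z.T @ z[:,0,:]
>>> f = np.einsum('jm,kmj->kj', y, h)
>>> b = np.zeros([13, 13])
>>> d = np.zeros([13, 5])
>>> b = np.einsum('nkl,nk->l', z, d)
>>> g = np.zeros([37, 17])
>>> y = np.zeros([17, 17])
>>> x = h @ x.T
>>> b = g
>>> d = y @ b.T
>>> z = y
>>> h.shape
(5, 5, 5)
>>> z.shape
(17, 17)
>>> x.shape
(5, 5, 37)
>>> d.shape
(17, 37)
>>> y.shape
(17, 17)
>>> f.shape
(5, 5)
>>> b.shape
(37, 17)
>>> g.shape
(37, 17)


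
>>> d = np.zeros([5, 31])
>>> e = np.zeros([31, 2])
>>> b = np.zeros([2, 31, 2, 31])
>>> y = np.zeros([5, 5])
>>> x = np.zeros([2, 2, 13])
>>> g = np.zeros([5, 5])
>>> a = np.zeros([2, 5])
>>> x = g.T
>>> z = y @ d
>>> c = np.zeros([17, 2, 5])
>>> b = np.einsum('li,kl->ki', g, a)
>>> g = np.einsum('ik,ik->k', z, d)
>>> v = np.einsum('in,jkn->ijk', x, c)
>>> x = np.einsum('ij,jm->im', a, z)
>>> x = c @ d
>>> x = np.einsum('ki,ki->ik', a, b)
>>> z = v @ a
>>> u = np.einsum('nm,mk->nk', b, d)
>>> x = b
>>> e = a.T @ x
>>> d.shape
(5, 31)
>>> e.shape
(5, 5)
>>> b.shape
(2, 5)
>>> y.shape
(5, 5)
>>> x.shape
(2, 5)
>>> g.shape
(31,)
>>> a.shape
(2, 5)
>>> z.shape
(5, 17, 5)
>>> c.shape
(17, 2, 5)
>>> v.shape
(5, 17, 2)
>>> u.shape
(2, 31)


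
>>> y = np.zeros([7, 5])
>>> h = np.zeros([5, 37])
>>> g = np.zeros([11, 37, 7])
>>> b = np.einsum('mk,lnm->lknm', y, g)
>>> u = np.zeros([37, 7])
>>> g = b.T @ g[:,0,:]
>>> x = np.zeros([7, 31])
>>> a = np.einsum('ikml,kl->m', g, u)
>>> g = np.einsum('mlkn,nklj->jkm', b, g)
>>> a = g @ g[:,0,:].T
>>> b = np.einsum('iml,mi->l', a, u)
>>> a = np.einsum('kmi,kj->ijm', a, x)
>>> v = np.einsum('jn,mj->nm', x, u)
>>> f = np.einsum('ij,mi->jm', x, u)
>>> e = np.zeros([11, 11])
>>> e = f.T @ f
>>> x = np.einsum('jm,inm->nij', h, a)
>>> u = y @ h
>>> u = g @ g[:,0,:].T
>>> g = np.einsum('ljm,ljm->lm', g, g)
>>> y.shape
(7, 5)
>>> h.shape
(5, 37)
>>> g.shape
(7, 11)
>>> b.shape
(7,)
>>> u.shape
(7, 37, 7)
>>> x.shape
(31, 7, 5)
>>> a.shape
(7, 31, 37)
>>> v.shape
(31, 37)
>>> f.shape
(31, 37)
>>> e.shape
(37, 37)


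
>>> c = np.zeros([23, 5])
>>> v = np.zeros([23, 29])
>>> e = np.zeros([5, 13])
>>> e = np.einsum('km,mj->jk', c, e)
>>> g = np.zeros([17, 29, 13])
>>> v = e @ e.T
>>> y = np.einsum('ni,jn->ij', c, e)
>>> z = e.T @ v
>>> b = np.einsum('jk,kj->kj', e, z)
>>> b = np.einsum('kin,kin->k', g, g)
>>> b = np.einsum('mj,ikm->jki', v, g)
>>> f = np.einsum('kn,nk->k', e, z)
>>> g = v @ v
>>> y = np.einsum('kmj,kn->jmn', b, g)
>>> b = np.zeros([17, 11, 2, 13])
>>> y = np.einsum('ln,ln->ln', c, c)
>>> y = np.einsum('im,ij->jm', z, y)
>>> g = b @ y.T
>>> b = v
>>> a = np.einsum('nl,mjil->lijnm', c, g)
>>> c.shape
(23, 5)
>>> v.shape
(13, 13)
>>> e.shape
(13, 23)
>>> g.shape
(17, 11, 2, 5)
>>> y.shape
(5, 13)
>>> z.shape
(23, 13)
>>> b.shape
(13, 13)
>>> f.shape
(13,)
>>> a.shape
(5, 2, 11, 23, 17)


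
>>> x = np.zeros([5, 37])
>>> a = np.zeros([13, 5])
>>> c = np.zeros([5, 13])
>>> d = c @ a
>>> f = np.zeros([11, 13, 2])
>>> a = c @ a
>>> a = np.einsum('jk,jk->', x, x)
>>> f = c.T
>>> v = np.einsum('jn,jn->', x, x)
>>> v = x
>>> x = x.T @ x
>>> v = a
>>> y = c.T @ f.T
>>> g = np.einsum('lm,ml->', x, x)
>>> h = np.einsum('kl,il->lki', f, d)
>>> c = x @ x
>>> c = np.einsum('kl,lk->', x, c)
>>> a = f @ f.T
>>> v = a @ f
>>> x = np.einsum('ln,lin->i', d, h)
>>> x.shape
(13,)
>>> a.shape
(13, 13)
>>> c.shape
()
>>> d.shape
(5, 5)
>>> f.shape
(13, 5)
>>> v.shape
(13, 5)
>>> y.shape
(13, 13)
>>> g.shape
()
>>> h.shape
(5, 13, 5)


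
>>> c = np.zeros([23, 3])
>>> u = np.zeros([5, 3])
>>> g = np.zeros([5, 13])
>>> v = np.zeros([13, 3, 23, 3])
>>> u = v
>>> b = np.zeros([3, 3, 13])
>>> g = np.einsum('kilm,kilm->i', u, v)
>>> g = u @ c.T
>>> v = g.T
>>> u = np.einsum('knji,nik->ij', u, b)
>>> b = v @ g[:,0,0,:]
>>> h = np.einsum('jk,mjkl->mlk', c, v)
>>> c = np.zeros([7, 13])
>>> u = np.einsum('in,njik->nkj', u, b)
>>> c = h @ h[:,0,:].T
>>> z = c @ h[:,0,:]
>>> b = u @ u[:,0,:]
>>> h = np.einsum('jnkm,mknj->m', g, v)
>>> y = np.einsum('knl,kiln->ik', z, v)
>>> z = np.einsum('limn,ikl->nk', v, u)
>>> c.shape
(23, 13, 23)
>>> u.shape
(23, 23, 23)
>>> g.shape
(13, 3, 23, 23)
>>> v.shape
(23, 23, 3, 13)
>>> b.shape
(23, 23, 23)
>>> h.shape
(23,)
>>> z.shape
(13, 23)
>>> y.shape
(23, 23)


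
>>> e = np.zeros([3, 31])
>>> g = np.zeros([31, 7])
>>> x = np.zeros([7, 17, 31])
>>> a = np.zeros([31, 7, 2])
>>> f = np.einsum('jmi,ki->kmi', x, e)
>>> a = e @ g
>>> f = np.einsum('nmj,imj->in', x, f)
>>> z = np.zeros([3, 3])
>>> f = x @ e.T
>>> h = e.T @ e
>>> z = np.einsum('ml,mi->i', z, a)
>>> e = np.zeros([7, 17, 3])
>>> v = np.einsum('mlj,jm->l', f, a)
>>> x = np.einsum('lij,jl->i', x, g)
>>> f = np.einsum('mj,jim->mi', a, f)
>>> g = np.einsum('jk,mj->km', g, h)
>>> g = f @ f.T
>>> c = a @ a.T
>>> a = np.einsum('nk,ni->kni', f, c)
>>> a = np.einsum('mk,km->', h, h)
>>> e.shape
(7, 17, 3)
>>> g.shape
(3, 3)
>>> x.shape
(17,)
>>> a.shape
()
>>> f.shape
(3, 17)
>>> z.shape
(7,)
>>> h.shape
(31, 31)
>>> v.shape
(17,)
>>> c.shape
(3, 3)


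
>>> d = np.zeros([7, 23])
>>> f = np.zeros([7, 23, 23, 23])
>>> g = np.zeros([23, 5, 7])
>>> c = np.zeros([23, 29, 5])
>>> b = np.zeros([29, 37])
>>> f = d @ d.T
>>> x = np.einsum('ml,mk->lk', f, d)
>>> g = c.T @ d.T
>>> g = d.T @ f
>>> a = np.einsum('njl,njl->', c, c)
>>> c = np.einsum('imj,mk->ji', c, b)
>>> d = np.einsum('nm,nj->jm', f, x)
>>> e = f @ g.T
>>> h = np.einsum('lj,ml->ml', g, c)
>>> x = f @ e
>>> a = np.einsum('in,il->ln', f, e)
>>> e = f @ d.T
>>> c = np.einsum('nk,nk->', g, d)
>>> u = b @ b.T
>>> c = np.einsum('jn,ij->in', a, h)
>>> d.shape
(23, 7)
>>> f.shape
(7, 7)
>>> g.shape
(23, 7)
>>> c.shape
(5, 7)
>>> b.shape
(29, 37)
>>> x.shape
(7, 23)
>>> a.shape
(23, 7)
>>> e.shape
(7, 23)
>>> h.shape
(5, 23)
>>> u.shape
(29, 29)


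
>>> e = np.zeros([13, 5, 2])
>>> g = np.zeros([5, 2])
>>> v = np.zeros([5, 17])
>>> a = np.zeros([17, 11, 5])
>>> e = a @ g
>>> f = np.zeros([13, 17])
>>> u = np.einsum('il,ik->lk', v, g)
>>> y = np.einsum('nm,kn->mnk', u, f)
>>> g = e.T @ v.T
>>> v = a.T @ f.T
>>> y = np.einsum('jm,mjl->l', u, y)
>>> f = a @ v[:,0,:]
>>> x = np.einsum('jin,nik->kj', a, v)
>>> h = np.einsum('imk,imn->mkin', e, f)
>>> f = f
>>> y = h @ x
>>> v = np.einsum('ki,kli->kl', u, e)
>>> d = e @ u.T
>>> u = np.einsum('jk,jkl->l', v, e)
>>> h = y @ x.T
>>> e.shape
(17, 11, 2)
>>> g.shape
(2, 11, 5)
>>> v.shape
(17, 11)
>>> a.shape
(17, 11, 5)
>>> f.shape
(17, 11, 13)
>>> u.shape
(2,)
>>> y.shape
(11, 2, 17, 17)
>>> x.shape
(13, 17)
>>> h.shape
(11, 2, 17, 13)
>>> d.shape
(17, 11, 17)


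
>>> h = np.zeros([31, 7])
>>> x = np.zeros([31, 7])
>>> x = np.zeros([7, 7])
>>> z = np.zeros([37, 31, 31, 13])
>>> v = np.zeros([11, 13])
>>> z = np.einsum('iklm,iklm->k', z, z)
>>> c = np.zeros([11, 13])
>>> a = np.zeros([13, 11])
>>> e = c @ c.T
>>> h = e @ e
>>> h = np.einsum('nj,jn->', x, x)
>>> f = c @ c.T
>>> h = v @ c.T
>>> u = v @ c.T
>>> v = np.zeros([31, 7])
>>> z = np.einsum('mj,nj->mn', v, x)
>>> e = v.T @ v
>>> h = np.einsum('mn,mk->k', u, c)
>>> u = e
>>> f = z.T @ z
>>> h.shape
(13,)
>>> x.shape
(7, 7)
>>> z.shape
(31, 7)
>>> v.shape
(31, 7)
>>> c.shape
(11, 13)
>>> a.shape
(13, 11)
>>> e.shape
(7, 7)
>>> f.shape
(7, 7)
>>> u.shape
(7, 7)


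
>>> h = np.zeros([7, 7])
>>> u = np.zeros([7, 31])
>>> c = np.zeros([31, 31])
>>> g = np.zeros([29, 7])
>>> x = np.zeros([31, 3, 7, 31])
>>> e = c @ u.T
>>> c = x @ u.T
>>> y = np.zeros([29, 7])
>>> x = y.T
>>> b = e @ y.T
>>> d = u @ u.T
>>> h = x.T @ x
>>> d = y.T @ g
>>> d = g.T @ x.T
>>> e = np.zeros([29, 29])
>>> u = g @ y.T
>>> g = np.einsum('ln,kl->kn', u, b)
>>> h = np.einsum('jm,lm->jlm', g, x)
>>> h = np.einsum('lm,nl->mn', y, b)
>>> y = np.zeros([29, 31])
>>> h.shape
(7, 31)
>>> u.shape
(29, 29)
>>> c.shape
(31, 3, 7, 7)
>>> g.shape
(31, 29)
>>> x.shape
(7, 29)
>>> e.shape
(29, 29)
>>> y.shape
(29, 31)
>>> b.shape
(31, 29)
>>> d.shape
(7, 7)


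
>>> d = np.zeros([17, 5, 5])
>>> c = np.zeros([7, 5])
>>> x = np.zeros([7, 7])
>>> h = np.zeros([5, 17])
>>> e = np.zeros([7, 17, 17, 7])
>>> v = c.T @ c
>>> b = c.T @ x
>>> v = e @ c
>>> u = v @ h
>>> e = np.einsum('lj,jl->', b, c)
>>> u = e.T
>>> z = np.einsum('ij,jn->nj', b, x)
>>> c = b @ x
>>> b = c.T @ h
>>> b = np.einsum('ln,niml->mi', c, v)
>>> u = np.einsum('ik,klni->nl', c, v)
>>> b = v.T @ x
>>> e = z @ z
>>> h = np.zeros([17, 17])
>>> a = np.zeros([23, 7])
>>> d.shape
(17, 5, 5)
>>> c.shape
(5, 7)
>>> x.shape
(7, 7)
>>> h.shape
(17, 17)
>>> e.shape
(7, 7)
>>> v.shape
(7, 17, 17, 5)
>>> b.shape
(5, 17, 17, 7)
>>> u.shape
(17, 17)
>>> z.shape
(7, 7)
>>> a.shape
(23, 7)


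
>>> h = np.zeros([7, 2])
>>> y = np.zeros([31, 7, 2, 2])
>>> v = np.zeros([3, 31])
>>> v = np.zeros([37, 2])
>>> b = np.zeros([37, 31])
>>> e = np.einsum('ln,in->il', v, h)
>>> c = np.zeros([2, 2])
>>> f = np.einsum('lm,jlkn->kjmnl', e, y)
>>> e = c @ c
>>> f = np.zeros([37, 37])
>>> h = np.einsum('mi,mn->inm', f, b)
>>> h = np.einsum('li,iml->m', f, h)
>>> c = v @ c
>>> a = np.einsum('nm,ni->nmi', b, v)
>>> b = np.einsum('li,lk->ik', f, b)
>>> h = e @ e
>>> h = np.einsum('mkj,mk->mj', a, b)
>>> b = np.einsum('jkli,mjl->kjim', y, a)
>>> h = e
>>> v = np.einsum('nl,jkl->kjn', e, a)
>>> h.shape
(2, 2)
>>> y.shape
(31, 7, 2, 2)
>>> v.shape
(31, 37, 2)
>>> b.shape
(7, 31, 2, 37)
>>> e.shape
(2, 2)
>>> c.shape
(37, 2)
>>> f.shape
(37, 37)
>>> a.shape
(37, 31, 2)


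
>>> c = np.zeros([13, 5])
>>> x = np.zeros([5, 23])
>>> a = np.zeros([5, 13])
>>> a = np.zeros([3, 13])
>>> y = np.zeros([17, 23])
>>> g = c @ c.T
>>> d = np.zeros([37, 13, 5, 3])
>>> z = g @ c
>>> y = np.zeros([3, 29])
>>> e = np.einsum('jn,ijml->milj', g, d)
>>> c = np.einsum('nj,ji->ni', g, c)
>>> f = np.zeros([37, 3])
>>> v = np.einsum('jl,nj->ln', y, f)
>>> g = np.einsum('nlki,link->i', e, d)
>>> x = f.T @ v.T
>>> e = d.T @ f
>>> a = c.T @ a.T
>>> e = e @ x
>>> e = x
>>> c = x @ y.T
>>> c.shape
(3, 3)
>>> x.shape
(3, 29)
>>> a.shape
(5, 3)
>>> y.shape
(3, 29)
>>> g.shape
(13,)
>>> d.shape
(37, 13, 5, 3)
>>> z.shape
(13, 5)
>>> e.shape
(3, 29)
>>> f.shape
(37, 3)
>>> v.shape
(29, 37)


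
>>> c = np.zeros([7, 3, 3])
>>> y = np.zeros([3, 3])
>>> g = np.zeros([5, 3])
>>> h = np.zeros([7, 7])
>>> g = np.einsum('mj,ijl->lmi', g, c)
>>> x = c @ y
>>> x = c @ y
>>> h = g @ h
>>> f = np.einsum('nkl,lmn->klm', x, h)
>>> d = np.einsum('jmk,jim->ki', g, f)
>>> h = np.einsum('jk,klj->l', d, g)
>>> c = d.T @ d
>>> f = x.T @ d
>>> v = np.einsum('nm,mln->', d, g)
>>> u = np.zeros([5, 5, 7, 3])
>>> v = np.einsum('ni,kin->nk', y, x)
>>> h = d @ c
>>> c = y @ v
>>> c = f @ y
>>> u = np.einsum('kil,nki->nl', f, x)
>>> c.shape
(3, 3, 3)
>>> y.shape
(3, 3)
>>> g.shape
(3, 5, 7)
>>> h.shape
(7, 3)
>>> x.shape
(7, 3, 3)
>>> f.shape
(3, 3, 3)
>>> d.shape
(7, 3)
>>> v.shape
(3, 7)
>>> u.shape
(7, 3)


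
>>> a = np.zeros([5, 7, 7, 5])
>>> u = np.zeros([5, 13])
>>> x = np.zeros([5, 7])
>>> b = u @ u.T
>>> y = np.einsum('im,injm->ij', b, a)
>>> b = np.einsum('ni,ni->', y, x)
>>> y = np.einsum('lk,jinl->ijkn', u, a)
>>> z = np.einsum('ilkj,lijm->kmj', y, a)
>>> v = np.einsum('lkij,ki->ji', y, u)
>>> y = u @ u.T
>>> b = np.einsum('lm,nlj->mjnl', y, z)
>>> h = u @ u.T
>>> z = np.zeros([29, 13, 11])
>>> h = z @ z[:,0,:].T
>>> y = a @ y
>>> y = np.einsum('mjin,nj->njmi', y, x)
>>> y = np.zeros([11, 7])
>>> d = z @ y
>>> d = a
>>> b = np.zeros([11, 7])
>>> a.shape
(5, 7, 7, 5)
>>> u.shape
(5, 13)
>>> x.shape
(5, 7)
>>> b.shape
(11, 7)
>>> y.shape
(11, 7)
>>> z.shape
(29, 13, 11)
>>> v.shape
(7, 13)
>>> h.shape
(29, 13, 29)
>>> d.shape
(5, 7, 7, 5)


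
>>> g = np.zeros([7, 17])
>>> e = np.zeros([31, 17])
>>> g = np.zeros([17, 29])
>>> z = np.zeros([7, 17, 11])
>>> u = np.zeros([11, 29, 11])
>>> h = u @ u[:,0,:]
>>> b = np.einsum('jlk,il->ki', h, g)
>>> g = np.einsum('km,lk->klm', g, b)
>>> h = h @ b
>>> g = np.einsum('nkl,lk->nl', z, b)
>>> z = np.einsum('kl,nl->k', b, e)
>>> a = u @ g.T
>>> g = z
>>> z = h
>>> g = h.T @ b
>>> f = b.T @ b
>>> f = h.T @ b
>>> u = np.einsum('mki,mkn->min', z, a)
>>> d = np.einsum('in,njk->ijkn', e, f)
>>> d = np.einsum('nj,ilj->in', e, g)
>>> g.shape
(17, 29, 17)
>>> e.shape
(31, 17)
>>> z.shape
(11, 29, 17)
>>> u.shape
(11, 17, 7)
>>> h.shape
(11, 29, 17)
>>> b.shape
(11, 17)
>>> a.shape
(11, 29, 7)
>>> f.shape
(17, 29, 17)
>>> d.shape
(17, 31)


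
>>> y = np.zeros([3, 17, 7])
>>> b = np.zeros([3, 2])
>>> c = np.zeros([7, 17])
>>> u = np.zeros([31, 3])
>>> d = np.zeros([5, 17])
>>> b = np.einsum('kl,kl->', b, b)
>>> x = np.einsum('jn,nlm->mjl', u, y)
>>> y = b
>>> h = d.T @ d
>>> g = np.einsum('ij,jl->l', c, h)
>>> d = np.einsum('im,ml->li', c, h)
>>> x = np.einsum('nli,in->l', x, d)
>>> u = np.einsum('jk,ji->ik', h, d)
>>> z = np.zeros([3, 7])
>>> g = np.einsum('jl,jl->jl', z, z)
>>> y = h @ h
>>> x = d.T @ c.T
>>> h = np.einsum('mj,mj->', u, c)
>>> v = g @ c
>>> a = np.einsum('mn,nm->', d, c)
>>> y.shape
(17, 17)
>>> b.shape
()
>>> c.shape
(7, 17)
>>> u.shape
(7, 17)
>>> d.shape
(17, 7)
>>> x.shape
(7, 7)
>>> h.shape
()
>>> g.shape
(3, 7)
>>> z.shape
(3, 7)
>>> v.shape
(3, 17)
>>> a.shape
()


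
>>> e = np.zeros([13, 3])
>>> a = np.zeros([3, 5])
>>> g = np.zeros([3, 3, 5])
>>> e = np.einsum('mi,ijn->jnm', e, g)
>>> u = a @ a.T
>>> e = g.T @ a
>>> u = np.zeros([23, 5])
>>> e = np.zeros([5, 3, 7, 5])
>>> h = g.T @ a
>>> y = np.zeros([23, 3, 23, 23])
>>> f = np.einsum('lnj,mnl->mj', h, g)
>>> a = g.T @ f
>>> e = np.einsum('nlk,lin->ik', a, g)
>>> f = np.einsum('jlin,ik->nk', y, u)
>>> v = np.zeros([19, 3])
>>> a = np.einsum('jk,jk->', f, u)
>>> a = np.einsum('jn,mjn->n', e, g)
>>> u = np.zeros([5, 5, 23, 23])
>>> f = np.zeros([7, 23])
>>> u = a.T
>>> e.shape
(3, 5)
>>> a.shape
(5,)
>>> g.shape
(3, 3, 5)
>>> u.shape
(5,)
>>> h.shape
(5, 3, 5)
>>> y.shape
(23, 3, 23, 23)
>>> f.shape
(7, 23)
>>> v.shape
(19, 3)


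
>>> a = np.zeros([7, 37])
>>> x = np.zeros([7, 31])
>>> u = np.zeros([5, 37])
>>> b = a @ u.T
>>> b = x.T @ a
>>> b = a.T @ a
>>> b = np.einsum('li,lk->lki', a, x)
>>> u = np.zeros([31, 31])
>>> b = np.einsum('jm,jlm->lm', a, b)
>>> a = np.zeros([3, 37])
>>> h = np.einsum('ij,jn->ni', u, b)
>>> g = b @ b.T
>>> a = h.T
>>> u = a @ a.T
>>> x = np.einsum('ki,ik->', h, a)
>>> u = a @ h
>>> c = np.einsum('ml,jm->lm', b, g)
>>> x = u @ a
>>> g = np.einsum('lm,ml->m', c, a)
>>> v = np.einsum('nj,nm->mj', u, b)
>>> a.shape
(31, 37)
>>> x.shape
(31, 37)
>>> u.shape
(31, 31)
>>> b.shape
(31, 37)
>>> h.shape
(37, 31)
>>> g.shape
(31,)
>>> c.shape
(37, 31)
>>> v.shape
(37, 31)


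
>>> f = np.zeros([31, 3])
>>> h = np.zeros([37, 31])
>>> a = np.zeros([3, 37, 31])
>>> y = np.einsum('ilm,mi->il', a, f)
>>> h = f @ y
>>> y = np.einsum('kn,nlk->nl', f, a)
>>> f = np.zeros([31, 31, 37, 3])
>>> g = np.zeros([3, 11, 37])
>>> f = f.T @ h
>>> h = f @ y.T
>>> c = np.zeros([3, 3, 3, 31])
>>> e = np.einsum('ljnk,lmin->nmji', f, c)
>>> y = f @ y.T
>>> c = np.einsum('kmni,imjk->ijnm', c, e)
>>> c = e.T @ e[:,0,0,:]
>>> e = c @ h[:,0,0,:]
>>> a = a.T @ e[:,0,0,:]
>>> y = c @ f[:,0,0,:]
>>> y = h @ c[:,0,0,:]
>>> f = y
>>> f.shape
(3, 37, 31, 3)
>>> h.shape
(3, 37, 31, 3)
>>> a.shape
(31, 37, 3)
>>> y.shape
(3, 37, 31, 3)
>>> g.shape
(3, 11, 37)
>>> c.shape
(3, 37, 3, 3)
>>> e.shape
(3, 37, 3, 3)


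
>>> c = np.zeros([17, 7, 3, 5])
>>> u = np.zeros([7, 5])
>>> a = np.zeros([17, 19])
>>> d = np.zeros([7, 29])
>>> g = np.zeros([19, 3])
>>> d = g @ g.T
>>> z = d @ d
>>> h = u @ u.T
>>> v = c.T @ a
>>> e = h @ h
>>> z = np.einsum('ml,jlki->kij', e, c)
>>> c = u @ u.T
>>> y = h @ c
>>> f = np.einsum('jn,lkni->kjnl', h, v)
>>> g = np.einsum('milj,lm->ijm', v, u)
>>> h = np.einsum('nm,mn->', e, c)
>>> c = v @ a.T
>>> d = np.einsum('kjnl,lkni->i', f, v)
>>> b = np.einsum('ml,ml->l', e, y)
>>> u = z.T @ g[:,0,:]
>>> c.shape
(5, 3, 7, 17)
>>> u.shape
(17, 5, 5)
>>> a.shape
(17, 19)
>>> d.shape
(19,)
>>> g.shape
(3, 19, 5)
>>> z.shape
(3, 5, 17)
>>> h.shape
()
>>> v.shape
(5, 3, 7, 19)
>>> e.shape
(7, 7)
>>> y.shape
(7, 7)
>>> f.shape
(3, 7, 7, 5)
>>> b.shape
(7,)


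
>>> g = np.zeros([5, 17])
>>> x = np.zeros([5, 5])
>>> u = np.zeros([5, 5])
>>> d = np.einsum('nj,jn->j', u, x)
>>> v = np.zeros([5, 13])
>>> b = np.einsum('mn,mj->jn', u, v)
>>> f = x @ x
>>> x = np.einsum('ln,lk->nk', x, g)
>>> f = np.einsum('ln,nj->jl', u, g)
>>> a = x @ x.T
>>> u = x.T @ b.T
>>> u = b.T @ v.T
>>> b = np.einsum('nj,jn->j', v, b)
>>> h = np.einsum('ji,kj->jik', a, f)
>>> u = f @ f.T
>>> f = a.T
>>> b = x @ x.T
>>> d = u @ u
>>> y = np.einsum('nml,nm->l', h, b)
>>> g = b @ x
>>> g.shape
(5, 17)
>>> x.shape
(5, 17)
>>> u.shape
(17, 17)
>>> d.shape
(17, 17)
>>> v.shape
(5, 13)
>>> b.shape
(5, 5)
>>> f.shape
(5, 5)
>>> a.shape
(5, 5)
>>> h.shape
(5, 5, 17)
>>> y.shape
(17,)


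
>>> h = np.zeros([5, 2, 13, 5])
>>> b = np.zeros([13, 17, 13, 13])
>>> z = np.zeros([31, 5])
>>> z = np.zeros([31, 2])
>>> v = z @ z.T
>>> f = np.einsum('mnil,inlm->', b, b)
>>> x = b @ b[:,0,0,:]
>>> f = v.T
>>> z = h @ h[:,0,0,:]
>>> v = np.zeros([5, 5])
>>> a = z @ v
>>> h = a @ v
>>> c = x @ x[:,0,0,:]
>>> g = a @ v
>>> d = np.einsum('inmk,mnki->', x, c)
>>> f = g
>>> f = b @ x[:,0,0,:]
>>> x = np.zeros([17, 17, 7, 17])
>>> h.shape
(5, 2, 13, 5)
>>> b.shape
(13, 17, 13, 13)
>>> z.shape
(5, 2, 13, 5)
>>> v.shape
(5, 5)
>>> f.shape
(13, 17, 13, 13)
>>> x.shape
(17, 17, 7, 17)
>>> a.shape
(5, 2, 13, 5)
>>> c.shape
(13, 17, 13, 13)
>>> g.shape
(5, 2, 13, 5)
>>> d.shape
()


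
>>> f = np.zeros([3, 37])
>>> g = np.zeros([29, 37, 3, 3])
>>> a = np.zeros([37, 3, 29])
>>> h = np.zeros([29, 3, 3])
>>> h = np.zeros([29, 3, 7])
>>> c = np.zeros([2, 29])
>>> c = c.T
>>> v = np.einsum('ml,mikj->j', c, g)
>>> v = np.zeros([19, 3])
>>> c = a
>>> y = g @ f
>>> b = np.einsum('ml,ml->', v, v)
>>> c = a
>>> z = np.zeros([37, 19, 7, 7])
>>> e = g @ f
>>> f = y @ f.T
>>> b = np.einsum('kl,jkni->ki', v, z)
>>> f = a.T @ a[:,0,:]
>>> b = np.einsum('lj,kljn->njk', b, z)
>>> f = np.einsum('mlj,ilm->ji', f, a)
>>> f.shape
(29, 37)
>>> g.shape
(29, 37, 3, 3)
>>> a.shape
(37, 3, 29)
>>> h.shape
(29, 3, 7)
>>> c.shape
(37, 3, 29)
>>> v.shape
(19, 3)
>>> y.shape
(29, 37, 3, 37)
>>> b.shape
(7, 7, 37)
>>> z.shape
(37, 19, 7, 7)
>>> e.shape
(29, 37, 3, 37)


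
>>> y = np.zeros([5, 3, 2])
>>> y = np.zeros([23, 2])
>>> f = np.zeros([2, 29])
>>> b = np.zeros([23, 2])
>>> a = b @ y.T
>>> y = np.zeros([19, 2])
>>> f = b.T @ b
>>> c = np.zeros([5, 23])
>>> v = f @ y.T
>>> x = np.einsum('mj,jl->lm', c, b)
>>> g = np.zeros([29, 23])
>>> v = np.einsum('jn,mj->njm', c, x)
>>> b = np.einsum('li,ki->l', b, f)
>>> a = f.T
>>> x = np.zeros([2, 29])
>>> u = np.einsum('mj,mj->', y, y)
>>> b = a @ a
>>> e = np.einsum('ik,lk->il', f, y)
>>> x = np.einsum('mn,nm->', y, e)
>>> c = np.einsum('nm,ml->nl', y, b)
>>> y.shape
(19, 2)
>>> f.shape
(2, 2)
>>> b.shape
(2, 2)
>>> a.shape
(2, 2)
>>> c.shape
(19, 2)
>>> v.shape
(23, 5, 2)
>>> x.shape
()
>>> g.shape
(29, 23)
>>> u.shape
()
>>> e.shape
(2, 19)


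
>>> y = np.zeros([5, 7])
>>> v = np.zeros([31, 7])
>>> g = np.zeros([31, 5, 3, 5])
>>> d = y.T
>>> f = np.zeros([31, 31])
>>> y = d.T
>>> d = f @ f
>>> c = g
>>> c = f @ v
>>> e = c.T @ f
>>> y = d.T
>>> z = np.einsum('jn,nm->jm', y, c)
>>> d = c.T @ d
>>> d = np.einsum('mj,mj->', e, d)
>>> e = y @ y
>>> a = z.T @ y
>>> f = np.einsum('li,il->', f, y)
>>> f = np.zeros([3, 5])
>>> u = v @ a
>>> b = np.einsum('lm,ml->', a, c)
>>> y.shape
(31, 31)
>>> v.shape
(31, 7)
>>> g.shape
(31, 5, 3, 5)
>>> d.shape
()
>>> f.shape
(3, 5)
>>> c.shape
(31, 7)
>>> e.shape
(31, 31)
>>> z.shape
(31, 7)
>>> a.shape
(7, 31)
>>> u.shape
(31, 31)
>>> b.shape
()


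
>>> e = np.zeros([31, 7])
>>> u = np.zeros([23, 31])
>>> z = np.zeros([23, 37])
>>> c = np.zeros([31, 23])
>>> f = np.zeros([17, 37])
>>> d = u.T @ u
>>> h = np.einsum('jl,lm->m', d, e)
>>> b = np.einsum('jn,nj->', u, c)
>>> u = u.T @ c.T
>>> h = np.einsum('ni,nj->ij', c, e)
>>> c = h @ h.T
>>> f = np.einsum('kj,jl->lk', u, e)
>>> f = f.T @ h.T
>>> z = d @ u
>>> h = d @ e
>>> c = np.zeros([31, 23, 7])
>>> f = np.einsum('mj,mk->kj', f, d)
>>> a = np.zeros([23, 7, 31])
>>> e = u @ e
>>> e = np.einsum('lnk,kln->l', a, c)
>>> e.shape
(23,)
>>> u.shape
(31, 31)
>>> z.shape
(31, 31)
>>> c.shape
(31, 23, 7)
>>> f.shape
(31, 23)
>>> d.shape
(31, 31)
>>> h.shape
(31, 7)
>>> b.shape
()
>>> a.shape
(23, 7, 31)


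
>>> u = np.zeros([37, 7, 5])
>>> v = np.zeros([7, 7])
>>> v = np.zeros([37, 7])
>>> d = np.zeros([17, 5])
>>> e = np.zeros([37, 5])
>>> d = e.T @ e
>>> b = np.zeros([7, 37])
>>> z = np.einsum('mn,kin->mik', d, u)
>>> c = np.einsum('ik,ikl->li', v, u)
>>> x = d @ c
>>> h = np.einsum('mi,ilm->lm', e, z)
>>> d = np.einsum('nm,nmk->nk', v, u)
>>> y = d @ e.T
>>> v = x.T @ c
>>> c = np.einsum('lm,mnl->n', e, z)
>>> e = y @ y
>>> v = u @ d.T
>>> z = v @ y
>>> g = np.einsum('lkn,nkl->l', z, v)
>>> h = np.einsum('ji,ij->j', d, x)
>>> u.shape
(37, 7, 5)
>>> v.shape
(37, 7, 37)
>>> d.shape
(37, 5)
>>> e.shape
(37, 37)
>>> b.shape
(7, 37)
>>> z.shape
(37, 7, 37)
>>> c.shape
(7,)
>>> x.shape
(5, 37)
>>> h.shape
(37,)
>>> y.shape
(37, 37)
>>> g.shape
(37,)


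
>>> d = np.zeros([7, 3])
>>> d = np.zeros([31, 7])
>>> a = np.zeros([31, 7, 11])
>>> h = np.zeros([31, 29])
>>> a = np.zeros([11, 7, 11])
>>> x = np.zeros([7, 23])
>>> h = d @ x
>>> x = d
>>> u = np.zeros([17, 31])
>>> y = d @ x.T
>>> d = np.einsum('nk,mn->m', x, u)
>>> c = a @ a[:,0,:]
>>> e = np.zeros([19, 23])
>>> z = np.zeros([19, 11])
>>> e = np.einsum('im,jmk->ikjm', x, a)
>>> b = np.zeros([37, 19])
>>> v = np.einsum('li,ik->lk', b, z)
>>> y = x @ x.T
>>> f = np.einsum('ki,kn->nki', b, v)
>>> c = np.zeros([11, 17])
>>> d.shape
(17,)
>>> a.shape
(11, 7, 11)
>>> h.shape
(31, 23)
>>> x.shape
(31, 7)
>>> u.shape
(17, 31)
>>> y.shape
(31, 31)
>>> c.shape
(11, 17)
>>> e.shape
(31, 11, 11, 7)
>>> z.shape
(19, 11)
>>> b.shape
(37, 19)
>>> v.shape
(37, 11)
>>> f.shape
(11, 37, 19)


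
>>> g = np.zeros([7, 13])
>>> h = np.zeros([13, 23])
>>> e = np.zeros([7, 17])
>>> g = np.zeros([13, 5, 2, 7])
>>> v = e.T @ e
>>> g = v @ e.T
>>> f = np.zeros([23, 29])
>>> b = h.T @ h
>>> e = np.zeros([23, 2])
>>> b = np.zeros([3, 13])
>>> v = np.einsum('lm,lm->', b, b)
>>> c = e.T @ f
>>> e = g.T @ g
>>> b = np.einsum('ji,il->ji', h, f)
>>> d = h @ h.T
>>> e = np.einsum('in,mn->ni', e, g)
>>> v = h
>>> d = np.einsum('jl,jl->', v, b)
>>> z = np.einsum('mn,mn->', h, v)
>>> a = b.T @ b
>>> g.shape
(17, 7)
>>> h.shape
(13, 23)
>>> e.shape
(7, 7)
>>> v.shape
(13, 23)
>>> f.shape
(23, 29)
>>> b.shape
(13, 23)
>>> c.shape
(2, 29)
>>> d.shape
()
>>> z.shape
()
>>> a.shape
(23, 23)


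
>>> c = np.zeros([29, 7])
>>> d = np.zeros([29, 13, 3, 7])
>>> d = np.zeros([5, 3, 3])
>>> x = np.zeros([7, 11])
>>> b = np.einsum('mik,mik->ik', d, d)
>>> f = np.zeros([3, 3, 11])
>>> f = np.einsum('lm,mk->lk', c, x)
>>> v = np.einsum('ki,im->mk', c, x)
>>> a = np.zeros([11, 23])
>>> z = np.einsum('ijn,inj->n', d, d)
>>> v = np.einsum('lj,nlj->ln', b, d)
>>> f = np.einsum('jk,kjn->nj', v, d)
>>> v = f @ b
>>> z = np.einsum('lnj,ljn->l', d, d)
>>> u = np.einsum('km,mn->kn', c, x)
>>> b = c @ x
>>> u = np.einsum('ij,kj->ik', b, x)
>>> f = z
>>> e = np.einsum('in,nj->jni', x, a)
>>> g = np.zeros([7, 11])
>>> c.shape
(29, 7)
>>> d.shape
(5, 3, 3)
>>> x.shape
(7, 11)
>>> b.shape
(29, 11)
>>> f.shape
(5,)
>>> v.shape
(3, 3)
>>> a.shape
(11, 23)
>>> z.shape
(5,)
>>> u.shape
(29, 7)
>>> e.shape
(23, 11, 7)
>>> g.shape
(7, 11)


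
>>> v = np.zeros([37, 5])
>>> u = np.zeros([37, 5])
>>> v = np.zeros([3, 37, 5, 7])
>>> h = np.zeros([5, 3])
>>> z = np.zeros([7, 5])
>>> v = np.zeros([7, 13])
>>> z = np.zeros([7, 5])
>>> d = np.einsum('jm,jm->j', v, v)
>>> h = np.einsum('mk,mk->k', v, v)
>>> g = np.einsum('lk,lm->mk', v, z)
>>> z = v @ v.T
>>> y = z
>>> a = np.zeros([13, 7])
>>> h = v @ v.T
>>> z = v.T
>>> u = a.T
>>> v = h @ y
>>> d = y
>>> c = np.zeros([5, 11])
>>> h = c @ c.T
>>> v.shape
(7, 7)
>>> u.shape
(7, 13)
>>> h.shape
(5, 5)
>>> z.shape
(13, 7)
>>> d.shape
(7, 7)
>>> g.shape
(5, 13)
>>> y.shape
(7, 7)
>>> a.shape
(13, 7)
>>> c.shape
(5, 11)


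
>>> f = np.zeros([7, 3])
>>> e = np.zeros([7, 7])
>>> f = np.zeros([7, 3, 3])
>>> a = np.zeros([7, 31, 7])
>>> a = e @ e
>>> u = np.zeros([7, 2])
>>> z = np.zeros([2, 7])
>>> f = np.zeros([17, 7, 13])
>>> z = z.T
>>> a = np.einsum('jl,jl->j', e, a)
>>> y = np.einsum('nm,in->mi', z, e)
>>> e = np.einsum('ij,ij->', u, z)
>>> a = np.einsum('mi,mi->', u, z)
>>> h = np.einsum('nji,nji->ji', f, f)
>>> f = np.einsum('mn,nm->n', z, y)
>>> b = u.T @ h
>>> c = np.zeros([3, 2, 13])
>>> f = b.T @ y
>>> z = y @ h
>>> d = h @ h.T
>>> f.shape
(13, 7)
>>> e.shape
()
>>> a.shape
()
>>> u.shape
(7, 2)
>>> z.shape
(2, 13)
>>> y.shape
(2, 7)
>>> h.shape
(7, 13)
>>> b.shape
(2, 13)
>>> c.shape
(3, 2, 13)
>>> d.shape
(7, 7)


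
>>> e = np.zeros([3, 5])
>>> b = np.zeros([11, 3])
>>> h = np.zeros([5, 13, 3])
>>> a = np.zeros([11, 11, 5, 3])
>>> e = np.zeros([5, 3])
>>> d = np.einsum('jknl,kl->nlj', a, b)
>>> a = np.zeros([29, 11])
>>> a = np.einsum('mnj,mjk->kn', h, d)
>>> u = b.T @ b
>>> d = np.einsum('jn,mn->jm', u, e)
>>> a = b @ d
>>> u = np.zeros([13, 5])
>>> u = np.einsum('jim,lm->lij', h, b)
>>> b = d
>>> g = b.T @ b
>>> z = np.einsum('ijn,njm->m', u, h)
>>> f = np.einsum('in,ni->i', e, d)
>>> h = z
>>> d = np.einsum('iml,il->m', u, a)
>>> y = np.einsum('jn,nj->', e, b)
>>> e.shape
(5, 3)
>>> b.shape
(3, 5)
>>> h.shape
(3,)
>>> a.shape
(11, 5)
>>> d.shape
(13,)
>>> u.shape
(11, 13, 5)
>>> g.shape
(5, 5)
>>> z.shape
(3,)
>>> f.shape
(5,)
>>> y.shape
()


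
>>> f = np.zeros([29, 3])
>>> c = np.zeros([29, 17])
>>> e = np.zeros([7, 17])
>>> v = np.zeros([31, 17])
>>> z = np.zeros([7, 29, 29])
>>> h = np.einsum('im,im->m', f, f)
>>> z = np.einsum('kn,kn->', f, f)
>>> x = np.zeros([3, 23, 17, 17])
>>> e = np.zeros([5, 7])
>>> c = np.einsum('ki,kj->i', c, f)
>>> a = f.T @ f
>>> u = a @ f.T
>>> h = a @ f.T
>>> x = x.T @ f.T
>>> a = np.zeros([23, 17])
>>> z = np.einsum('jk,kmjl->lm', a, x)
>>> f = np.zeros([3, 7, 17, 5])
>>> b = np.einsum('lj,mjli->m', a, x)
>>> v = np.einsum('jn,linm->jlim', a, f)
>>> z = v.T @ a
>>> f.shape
(3, 7, 17, 5)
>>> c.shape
(17,)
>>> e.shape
(5, 7)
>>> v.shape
(23, 3, 7, 5)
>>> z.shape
(5, 7, 3, 17)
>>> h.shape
(3, 29)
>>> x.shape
(17, 17, 23, 29)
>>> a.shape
(23, 17)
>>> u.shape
(3, 29)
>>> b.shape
(17,)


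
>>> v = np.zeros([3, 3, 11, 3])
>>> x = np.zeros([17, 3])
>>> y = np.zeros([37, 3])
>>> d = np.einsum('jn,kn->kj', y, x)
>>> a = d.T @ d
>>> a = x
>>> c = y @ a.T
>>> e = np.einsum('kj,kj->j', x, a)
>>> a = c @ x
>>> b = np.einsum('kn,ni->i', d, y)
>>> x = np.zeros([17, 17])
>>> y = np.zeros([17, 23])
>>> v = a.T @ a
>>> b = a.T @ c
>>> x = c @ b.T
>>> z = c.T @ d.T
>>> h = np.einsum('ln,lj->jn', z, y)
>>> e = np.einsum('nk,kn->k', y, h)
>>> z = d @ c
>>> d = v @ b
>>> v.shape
(3, 3)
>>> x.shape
(37, 3)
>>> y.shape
(17, 23)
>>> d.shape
(3, 17)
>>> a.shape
(37, 3)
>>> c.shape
(37, 17)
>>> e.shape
(23,)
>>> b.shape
(3, 17)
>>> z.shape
(17, 17)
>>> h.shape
(23, 17)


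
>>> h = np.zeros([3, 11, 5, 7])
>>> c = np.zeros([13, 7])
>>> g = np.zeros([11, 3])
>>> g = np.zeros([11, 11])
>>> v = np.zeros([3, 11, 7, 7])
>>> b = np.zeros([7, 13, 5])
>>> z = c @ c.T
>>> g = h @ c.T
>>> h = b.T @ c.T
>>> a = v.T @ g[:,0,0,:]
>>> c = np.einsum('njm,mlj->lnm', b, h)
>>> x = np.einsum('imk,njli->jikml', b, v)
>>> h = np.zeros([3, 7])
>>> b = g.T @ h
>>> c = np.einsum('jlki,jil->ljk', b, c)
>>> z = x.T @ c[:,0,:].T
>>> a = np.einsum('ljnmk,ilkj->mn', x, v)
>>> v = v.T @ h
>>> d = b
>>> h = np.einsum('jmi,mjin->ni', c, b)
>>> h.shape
(7, 11)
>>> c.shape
(5, 13, 11)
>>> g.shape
(3, 11, 5, 13)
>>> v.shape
(7, 7, 11, 7)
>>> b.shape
(13, 5, 11, 7)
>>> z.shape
(7, 13, 5, 7, 5)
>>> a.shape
(13, 5)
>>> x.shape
(11, 7, 5, 13, 7)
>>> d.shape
(13, 5, 11, 7)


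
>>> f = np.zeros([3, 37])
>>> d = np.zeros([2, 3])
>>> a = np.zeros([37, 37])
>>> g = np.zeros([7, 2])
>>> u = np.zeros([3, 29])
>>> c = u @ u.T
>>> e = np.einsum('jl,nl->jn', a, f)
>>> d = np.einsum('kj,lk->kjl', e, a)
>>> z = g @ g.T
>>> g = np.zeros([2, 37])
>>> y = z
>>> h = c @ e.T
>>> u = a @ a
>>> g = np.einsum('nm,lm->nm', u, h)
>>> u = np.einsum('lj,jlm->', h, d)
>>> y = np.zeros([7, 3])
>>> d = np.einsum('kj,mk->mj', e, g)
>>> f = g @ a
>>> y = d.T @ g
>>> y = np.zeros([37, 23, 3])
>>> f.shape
(37, 37)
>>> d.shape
(37, 3)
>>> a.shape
(37, 37)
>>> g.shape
(37, 37)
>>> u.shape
()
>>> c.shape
(3, 3)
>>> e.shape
(37, 3)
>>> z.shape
(7, 7)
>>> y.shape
(37, 23, 3)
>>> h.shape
(3, 37)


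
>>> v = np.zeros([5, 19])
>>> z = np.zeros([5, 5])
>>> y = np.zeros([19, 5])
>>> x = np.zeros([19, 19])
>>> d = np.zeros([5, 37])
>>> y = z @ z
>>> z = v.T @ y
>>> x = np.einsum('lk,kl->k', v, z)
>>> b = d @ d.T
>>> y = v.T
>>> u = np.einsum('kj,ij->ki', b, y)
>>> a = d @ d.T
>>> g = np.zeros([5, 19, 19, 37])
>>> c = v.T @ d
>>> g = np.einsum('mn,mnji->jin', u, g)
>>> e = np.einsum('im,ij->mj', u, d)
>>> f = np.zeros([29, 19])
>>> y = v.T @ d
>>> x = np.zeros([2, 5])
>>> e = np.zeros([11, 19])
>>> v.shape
(5, 19)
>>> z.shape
(19, 5)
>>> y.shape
(19, 37)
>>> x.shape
(2, 5)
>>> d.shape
(5, 37)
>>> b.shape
(5, 5)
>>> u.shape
(5, 19)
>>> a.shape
(5, 5)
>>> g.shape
(19, 37, 19)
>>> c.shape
(19, 37)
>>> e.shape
(11, 19)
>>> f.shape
(29, 19)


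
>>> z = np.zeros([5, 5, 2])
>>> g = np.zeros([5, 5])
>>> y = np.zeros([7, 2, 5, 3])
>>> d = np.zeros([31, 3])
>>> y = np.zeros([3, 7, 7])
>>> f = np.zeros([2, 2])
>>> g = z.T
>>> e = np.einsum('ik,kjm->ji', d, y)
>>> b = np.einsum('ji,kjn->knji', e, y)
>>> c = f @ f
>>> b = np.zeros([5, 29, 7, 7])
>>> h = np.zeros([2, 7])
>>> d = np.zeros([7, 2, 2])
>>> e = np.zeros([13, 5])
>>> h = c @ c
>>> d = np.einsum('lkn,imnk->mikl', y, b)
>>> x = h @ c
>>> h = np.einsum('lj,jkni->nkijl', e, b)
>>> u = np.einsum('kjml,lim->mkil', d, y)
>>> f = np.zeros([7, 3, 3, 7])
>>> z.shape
(5, 5, 2)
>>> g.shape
(2, 5, 5)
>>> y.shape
(3, 7, 7)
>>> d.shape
(29, 5, 7, 3)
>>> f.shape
(7, 3, 3, 7)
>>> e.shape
(13, 5)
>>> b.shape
(5, 29, 7, 7)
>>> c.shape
(2, 2)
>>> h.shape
(7, 29, 7, 5, 13)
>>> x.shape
(2, 2)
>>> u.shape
(7, 29, 7, 3)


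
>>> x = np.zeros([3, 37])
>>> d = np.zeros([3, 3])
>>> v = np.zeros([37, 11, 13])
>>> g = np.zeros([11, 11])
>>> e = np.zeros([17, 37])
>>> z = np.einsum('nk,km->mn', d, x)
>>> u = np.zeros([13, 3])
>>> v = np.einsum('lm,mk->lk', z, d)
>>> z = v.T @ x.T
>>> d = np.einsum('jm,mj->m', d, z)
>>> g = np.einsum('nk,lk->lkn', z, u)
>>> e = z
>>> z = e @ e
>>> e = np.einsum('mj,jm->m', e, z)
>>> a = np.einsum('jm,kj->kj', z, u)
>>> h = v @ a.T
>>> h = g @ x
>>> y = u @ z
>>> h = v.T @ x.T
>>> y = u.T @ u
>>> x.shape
(3, 37)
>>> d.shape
(3,)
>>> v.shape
(37, 3)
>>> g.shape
(13, 3, 3)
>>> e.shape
(3,)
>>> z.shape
(3, 3)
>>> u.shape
(13, 3)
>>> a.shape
(13, 3)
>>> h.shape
(3, 3)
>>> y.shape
(3, 3)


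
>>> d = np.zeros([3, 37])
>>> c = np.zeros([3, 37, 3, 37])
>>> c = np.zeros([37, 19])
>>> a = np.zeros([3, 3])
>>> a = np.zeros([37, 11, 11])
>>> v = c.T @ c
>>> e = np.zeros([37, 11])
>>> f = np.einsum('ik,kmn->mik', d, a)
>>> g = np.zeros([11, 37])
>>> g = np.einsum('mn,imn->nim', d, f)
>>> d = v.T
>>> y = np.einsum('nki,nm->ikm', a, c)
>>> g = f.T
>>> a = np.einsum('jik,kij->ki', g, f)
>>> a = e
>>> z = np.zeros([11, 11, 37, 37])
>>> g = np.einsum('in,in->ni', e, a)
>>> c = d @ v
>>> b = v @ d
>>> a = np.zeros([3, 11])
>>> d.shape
(19, 19)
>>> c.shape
(19, 19)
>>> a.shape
(3, 11)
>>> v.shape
(19, 19)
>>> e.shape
(37, 11)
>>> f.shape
(11, 3, 37)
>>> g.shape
(11, 37)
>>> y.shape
(11, 11, 19)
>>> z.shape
(11, 11, 37, 37)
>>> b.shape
(19, 19)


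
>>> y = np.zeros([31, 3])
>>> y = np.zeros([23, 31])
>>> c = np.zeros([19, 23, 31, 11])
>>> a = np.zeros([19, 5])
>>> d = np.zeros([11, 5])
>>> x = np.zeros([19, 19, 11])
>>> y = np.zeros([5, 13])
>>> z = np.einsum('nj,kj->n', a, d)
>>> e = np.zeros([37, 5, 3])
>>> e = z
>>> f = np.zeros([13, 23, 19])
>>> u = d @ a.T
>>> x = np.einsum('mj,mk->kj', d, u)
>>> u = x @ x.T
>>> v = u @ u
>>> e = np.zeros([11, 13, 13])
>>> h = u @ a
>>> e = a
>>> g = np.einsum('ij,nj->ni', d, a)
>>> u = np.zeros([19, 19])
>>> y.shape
(5, 13)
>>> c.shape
(19, 23, 31, 11)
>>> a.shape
(19, 5)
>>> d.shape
(11, 5)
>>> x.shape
(19, 5)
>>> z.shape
(19,)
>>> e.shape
(19, 5)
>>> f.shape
(13, 23, 19)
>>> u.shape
(19, 19)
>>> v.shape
(19, 19)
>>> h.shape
(19, 5)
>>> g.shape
(19, 11)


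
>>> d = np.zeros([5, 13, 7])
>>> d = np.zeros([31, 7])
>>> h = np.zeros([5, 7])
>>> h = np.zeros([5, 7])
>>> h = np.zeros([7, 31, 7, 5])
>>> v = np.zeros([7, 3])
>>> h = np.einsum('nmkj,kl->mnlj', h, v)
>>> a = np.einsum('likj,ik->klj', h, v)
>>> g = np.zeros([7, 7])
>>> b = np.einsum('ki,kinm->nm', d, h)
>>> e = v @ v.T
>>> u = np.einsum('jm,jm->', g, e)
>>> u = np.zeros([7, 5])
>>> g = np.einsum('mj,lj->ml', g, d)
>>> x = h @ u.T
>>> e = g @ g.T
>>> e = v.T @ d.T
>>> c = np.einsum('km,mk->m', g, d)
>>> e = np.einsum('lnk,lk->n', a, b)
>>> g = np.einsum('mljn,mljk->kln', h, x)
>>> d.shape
(31, 7)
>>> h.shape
(31, 7, 3, 5)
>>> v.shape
(7, 3)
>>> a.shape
(3, 31, 5)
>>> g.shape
(7, 7, 5)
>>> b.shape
(3, 5)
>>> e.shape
(31,)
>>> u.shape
(7, 5)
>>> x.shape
(31, 7, 3, 7)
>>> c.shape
(31,)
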